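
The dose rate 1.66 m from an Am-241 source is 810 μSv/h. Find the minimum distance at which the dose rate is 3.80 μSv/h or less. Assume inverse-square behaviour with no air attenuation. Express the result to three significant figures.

24.2 m

Applying the 1/r² law, d₂ = d₁·√(I₁/I₂).
I₁/I₂ = 810/3.80 = 213.2, so d₂ = 1.66 × √213.2 = 24.24 m.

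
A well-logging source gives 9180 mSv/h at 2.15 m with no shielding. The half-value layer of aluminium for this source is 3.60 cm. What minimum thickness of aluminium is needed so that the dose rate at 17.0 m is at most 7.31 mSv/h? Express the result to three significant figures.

15.6 cm

At 17.0 m, distance alone gives 9180 × (2.15/17.0)² = 9180 × 0.01599 = 146.8 mSv/h.
Further attenuation needed: 146.8/7.31 = 20.08.
n = log₂(20.08) = 4.328 half-value layers.
Thickness = 4.328 × 3.60 cm = 15.58 cm.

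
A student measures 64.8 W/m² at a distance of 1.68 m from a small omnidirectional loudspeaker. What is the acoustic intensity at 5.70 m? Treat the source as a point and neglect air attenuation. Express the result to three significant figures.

Intensity scales as (d₁/d₂)², so the rate at 5.70 m is
(1.68/5.70)² = 0.08687, so 64.8 × 0.08687 = 5.629 W/m².

5.63 W/m²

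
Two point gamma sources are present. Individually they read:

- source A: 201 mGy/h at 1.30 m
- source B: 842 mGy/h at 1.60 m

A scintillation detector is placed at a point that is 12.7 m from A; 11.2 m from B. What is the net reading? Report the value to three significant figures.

By superposition, sum each source's inverse-square contribution:
A: 201 × (1.30/12.7)² = 2.106 mGy/h
B: 842 × (1.60/11.2)² = 17.18 mGy/h
Total = 2.106 + 17.18 = 19.29 mGy/h.

19.3 mGy/h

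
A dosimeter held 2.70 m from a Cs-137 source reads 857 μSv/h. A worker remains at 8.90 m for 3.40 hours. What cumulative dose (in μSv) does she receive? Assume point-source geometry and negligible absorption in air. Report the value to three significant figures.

Since intensity falls as 1/r², rate at 8.90 m:
857 × (2.70/8.90)² = 857 × 0.09203 = 78.87 μSv/h.
Dose = rate × time = 78.87 μSv/h × 3.400 h = 268.2 μSv.

268 μSv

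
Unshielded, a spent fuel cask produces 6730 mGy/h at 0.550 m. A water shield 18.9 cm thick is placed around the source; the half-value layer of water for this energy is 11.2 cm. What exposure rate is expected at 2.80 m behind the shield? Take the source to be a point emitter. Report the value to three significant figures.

Distance alone: 6730 × (0.550/2.80)² = 6730 × 0.03858 = 259.6 mGy/h.
Shield: 18.9/11.2 = 1.688 half-value layers → attenuation 2^(−1.688) = 0.3104.
Combined: 259.6 × 0.3104 = 80.58 mGy/h.

80.6 mGy/h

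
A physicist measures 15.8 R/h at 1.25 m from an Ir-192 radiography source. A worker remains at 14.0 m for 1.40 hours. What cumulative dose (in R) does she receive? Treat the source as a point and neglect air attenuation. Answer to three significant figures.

Since intensity falls as 1/r², rate at 14.0 m:
15.8 × (1.25/14.0)² = 15.8 × 0.007972 = 0.1260 R/h.
Dose = rate × time = 0.1260 R/h × 1.400 h = 0.1764 R.

0.176 R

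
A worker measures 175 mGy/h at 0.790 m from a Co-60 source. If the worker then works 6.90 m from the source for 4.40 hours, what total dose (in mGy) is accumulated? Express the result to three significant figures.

Intensity scales as (d₁/d₂)², so rate at 6.90 m:
(0.790/6.90)² = 0.01311, so 175 × 0.01311 = 2.294 mGy/h.
Dose = rate × time = 2.294 mGy/h × 4.400 h = 10.09 mGy.

10.1 mGy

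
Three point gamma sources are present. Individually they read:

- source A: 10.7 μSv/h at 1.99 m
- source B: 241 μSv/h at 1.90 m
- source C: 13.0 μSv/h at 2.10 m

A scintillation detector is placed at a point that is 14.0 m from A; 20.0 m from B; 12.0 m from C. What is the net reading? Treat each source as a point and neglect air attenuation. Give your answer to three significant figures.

2.79 μSv/h

Each source contributes Iᵢ·(dᵢ/rᵢ)²; contributions add.
A: 10.7 × (1.99/14.0)² = 0.2162 μSv/h
B: 241 × (1.90/20.0)² = 2.175 μSv/h
C: 13.0 × (2.10/12.0)² = 0.3981 μSv/h
Total = 0.2162 + 2.175 + 0.3981 = 2.789 μSv/h.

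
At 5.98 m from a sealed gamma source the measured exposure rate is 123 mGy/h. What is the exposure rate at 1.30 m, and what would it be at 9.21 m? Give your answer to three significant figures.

By the inverse-square law,
At 1.30 m: (5.98/1.30)² = 21.16, so 123 × 21.16 = 2603 mGy/h
At 9.21 m: 2603 × (1.30/9.21)² = 2603 × 0.01992 = 51.85 mGy/h.

2600 mGy/h; 51.9 mGy/h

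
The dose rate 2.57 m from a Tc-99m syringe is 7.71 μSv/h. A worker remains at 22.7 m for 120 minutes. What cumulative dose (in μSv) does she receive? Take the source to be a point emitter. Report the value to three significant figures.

0.198 μSv

Intensity scales as (d₁/d₂)², so rate at 22.7 m:
7.71 × (2.57/22.7)² = 7.71 × 0.01282 = 0.09884 μSv/h.
Dose = rate × time = 0.09884 μSv/h × 2.000 h = 0.1977 μSv.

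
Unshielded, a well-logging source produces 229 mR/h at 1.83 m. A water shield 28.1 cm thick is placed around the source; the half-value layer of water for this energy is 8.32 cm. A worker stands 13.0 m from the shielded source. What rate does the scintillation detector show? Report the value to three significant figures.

0.437 mR/h

Distance alone: (1.83/13.0)² = 0.01982, so 229 × 0.01982 = 4.539 mR/h.
Shield: 28.1/8.32 = 3.377 half-value layers → attenuation 2^(−3.377) = 0.09625.
Combined: 4.539 × 0.09625 = 0.4369 mR/h.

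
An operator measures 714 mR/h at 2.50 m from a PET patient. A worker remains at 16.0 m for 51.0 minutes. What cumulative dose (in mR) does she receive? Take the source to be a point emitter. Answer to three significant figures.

Since intensity falls as 1/r², rate at 16.0 m:
714 × (2.50/16.0)² = 714 × 0.02441 = 17.43 mR/h.
Dose = rate × time = 17.43 mR/h × 0.8500 h = 14.82 mR.

14.8 mR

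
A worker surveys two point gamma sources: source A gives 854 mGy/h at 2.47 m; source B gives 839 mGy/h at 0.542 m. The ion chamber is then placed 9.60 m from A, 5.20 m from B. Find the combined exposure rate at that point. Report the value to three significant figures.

65.6 mGy/h

Each source contributes Iᵢ·(dᵢ/rᵢ)²; contributions add.
A: 854 × (2.47/9.60)² = 56.53 mGy/h
B: 839 × (0.542/5.20)² = 9.115 mGy/h
Total = 56.53 + 9.115 = 65.64 mGy/h.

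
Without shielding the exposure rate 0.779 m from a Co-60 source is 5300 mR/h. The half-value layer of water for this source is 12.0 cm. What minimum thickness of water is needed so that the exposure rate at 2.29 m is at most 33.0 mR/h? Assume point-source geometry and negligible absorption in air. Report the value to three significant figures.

50.6 cm

At 2.29 m, distance alone gives (0.779/2.29)² = 0.1157, so 5300 × 0.1157 = 613.2 mR/h.
Further attenuation needed: 613.2/33.0 = 18.58.
n = log₂(18.58) = 4.216 half-value layers.
Thickness = 4.216 × 12.0 cm = 50.59 cm.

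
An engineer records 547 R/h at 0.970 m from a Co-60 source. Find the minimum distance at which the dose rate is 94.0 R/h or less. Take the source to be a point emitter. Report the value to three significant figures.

Intensity scales as (d₁/d₂)², so d₂ = d₁·√(I₁/I₂).
I₁/I₂ = 547/94.0 = 5.819, so d₂ = 0.970 × √5.819 = 2.340 m.

2.34 m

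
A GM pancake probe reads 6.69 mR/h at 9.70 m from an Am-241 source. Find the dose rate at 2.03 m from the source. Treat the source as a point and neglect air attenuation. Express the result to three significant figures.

153 mR/h

Intensity scales as (d₁/d₂)², so the rate at 2.03 m is
(9.70/2.03)² = 22.83, so 6.69 × 22.83 = 152.7 mR/h.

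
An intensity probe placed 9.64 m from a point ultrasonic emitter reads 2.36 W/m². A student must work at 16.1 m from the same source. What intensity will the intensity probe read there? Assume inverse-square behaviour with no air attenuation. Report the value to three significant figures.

0.846 W/m²

By the inverse-square law, scaling from 9.64 m to 16.1 m:
2.36 × (9.64/16.1)² = 2.36 × 0.3585 = 0.8461 W/m².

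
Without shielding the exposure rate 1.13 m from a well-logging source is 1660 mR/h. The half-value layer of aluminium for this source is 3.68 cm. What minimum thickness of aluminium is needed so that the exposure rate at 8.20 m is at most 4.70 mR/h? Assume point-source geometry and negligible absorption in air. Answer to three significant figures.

At 8.20 m, distance alone gives (1.13/8.20)² = 0.01899, so 1660 × 0.01899 = 31.52 mR/h.
Further attenuation needed: 31.52/4.70 = 6.706.
n = log₂(6.706) = 2.745 half-value layers.
Thickness = 2.745 × 3.68 cm = 10.10 cm.

10.1 cm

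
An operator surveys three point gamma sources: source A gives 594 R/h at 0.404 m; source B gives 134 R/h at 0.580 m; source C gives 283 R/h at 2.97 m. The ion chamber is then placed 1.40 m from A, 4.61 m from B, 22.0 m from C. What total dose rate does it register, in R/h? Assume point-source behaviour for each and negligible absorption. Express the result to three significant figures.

56.7 R/h

By superposition, sum each source's inverse-square contribution:
A: 594 × (0.404/1.40)² = 49.46 R/h
B: 134 × (0.580/4.61)² = 2.121 R/h
C: 283 × (2.97/22.0)² = 5.158 R/h
Total = 49.46 + 2.121 + 5.158 = 56.74 R/h.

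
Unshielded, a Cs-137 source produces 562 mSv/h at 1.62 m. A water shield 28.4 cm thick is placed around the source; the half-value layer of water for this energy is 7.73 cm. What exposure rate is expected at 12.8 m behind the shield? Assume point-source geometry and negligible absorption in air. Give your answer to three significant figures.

Distance alone: 562 × (1.62/12.8)² = 562 × 0.01602 = 9.003 mSv/h.
Shield: 28.4/7.73 = 3.674 half-value layers → attenuation 2^(−3.674) = 0.07835.
Combined: 9.003 × 0.07835 = 0.7054 mSv/h.

0.705 mSv/h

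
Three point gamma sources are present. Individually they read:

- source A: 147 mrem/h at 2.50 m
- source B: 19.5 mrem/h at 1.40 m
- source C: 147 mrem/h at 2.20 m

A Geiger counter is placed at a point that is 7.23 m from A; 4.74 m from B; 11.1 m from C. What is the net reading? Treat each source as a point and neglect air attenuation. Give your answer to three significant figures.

25.1 mrem/h

Each source contributes Iᵢ·(dᵢ/rᵢ)²; contributions add.
A: 147 × (2.50/7.23)² = 17.58 mrem/h
B: 19.5 × (1.40/4.74)² = 1.701 mrem/h
C: 147 × (2.20/11.1)² = 5.775 mrem/h
Total = 17.58 + 1.701 + 5.775 = 25.06 mrem/h.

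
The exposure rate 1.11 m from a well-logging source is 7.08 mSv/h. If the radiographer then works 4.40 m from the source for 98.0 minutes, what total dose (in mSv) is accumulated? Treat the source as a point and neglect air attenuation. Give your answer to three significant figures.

By the inverse-square law, rate at 4.40 m:
7.08 × (1.11/4.40)² = 7.08 × 0.06364 = 0.4506 mSv/h.
Dose = rate × time = 0.4506 mSv/h × 1.633 h = 0.7358 mSv.

0.736 mSv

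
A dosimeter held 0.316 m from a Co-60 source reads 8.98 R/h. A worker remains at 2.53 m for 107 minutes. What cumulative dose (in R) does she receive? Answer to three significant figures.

0.250 R

Since intensity falls as 1/r², rate at 2.53 m:
8.98 × (0.316/2.53)² = 8.98 × 0.01560 = 0.1401 R/h.
Dose = rate × time = 0.1401 R/h × 1.783 h = 0.2498 R.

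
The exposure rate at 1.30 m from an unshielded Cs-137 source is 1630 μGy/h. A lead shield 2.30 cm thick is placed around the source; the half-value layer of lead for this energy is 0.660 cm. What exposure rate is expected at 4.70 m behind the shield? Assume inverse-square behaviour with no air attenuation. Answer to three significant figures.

Distance alone: (1.30/4.70)² = 0.07651, so 1630 × 0.07651 = 124.7 μGy/h.
Shield: 2.30/0.660 = 3.485 half-value layers → attenuation 2^(−3.485) = 0.08931.
Combined: 124.7 × 0.08931 = 11.14 μGy/h.

11.1 μGy/h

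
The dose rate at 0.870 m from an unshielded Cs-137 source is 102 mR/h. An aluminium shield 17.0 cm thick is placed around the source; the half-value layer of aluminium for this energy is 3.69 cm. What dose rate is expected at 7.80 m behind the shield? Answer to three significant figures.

0.0521 mR/h

Distance alone: (0.870/7.80)² = 0.01244, so 102 × 0.01244 = 1.269 mR/h.
Shield: 17.0/3.69 = 4.607 half-value layers → attenuation 2^(−4.607) = 0.04104.
Combined: 1.269 × 0.04104 = 0.05208 mR/h.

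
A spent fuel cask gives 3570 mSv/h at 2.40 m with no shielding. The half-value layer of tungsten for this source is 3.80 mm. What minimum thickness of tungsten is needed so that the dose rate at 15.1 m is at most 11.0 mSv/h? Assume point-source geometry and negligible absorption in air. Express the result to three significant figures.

11.5 mm

At 15.1 m, distance alone gives 3570 × (2.40/15.1)² = 3570 × 0.02526 = 90.18 mSv/h.
Further attenuation needed: 90.18/11.0 = 8.198.
n = log₂(8.198) = 3.035 half-value layers.
Thickness = 3.035 × 3.80 mm = 11.53 mm.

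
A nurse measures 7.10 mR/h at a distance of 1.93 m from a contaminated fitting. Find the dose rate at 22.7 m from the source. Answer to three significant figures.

0.0513 mR/h

Intensity scales as (d₁/d₂)², so the rate at 22.7 m is
(1.93/22.7)² = 0.007229, so 7.10 × 0.007229 = 0.05133 mR/h.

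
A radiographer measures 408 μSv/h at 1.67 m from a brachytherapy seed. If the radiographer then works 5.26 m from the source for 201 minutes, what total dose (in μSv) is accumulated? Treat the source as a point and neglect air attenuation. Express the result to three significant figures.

Using I₁d₁² = I₂d₂², rate at 5.26 m:
408 × (1.67/5.26)² = 408 × 0.1008 = 41.13 μSv/h.
Dose = rate × time = 41.13 μSv/h × 3.350 h = 137.8 μSv.

138 μSv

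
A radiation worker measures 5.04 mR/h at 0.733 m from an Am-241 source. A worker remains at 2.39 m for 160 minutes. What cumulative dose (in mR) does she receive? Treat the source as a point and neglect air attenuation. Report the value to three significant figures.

Applying the 1/r² law, rate at 2.39 m:
5.04 × (0.733/2.39)² = 5.04 × 0.09406 = 0.4741 mR/h.
Dose = rate × time = 0.4741 mR/h × 2.667 h = 1.264 mR.

1.26 mR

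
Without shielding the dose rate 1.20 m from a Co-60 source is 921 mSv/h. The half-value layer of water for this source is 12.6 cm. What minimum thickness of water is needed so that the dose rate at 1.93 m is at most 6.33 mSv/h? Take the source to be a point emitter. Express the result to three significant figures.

At 1.93 m, distance alone gives 921 × (1.20/1.93)² = 921 × 0.3866 = 356.1 mSv/h.
Further attenuation needed: 356.1/6.33 = 56.26.
n = log₂(56.26) = 5.814 half-value layers.
Thickness = 5.814 × 12.6 cm = 73.26 cm.

73.3 cm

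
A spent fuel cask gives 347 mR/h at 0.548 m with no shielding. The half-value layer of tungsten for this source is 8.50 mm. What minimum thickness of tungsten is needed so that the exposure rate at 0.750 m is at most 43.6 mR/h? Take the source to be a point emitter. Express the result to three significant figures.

At 0.750 m, distance alone gives 347 × (0.548/0.750)² = 347 × 0.5339 = 185.3 mR/h.
Further attenuation needed: 185.3/43.6 = 4.250.
n = log₂(4.250) = 2.087 half-value layers.
Thickness = 2.087 × 8.50 mm = 17.74 mm.

17.7 mm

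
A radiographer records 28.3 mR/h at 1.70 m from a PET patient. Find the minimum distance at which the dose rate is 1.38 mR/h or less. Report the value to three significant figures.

7.70 m

Since intensity falls as 1/r², d₂ = d₁·√(I₁/I₂).
I₁/I₂ = 28.3/1.38 = 20.51, so d₂ = 1.70 × √20.51 = 7.699 m.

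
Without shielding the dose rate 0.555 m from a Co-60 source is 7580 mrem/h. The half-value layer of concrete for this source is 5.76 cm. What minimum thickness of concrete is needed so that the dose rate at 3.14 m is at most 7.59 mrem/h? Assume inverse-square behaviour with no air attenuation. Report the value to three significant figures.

28.6 cm

At 3.14 m, distance alone gives 7580 × (0.555/3.14)² = 7580 × 0.03124 = 236.8 mrem/h.
Further attenuation needed: 236.8/7.59 = 31.20.
n = log₂(31.20) = 4.963 half-value layers.
Thickness = 4.963 × 5.76 cm = 28.59 cm.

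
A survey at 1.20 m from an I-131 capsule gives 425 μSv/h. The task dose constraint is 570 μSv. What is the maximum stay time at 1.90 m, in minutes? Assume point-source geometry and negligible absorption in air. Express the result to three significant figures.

202 min

Applying the 1/r² law, rate at 1.90 m:
425 × (1.20/1.90)² = 425 × 0.3989 = 169.5 μSv/h.
Stay time = 570 μSv ÷ 169.5 μSv/h = 3.363 h = 201.8 min.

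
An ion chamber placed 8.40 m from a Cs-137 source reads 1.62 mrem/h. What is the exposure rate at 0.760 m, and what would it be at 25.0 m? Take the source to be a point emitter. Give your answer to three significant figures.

198 mrem/h; 0.183 mrem/h

By the inverse-square law,
At 0.760 m: (8.40/0.760)² = 122.2, so 1.62 × 122.2 = 198.0 mrem/h
At 25.0 m: 198.0 × (0.760/25.0)² = 198.0 × 0.0009242 = 0.1830 mrem/h.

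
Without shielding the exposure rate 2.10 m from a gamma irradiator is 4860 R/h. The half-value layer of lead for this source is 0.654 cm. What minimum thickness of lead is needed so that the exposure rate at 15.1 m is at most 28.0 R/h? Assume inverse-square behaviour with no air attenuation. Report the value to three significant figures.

At 15.1 m, distance alone gives (2.10/15.1)² = 0.01934, so 4860 × 0.01934 = 93.99 R/h.
Further attenuation needed: 93.99/28.0 = 3.357.
n = log₂(3.357) = 1.747 half-value layers.
Thickness = 1.747 × 0.654 cm = 1.143 cm.

1.14 cm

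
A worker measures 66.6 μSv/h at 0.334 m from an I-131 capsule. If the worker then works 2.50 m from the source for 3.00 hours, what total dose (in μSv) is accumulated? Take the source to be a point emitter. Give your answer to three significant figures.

By the inverse-square law, rate at 2.50 m:
(0.334/2.50)² = 0.01785, so 66.6 × 0.01785 = 1.189 μSv/h.
Dose = rate × time = 1.189 μSv/h × 3.000 h = 3.567 μSv.

3.57 μSv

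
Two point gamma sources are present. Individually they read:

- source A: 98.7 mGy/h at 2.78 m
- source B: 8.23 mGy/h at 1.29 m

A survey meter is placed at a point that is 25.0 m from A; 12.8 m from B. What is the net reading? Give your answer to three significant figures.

By superposition, sum each source's inverse-square contribution:
A: 98.7 × (2.78/25.0)² = 1.220 mGy/h
B: 8.23 × (1.29/12.8)² = 0.08359 mGy/h
Total = 1.220 + 0.08359 = 1.304 mGy/h.

1.30 mGy/h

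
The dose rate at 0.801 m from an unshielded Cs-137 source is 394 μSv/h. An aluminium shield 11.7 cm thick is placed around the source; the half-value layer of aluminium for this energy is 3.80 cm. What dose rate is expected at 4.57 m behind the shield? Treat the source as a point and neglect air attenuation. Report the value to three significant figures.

1.43 μSv/h

Distance alone: 394 × (0.801/4.57)² = 394 × 0.03072 = 12.10 μSv/h.
Shield: 11.7/3.80 = 3.079 half-value layers → attenuation 2^(−3.079) = 0.1183.
Combined: 12.10 × 0.1183 = 1.431 μSv/h.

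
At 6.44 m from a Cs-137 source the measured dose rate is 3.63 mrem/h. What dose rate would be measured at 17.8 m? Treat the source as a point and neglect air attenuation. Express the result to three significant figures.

0.475 mrem/h

By the inverse-square law, scaling from 6.44 m to 17.8 m:
(6.44/17.8)² = 0.1309, so 3.63 × 0.1309 = 0.4752 mrem/h.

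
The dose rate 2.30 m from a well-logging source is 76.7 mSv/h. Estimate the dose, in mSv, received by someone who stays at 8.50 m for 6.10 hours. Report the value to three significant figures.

Using I₁d₁² = I₂d₂², rate at 8.50 m:
76.7 × (2.30/8.50)² = 76.7 × 0.07322 = 5.616 mSv/h.
Dose = rate × time = 5.616 mSv/h × 6.100 h = 34.26 mSv.

34.3 mSv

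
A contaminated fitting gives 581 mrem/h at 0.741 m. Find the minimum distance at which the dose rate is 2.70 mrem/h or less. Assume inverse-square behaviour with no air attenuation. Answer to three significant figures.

Applying the 1/r² law, d₂ = d₁·√(I₁/I₂).
I₁/I₂ = 581/2.70 = 215.2, so d₂ = 0.741 × √215.2 = 10.87 m.

10.9 m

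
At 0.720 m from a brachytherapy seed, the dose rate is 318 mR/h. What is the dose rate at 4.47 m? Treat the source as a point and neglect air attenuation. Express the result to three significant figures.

8.25 mR/h

Since intensity falls as 1/r², the rate at 4.47 m is
318 × (0.720/4.47)² = 318 × 0.02594 = 8.249 mR/h.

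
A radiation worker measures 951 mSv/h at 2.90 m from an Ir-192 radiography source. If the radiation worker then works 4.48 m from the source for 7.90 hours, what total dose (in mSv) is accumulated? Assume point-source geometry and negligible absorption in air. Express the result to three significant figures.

Applying the 1/r² law, rate at 4.48 m:
(2.90/4.48)² = 0.4190, so 951 × 0.4190 = 398.5 mSv/h.
Dose = rate × time = 398.5 mSv/h × 7.900 h = 3148 mSv.

3150 mSv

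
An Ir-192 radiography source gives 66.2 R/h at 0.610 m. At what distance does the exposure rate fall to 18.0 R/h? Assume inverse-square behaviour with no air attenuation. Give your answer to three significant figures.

Applying the 1/r² law, d₂ = d₁·√(I₁/I₂).
I₁/I₂ = 66.2/18.0 = 3.678, so d₂ = 0.610 × √3.678 = 1.170 m.

1.17 m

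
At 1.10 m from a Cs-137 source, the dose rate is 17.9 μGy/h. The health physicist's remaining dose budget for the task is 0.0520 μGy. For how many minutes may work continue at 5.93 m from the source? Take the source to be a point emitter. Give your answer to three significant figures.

By the inverse-square law, rate at 5.93 m:
17.9 × (1.10/5.93)² = 17.9 × 0.03441 = 0.6159 μGy/h.
Stay time = 0.0520 μGy ÷ 0.6159 μGy/h = 0.08443 h = 5.066 min.

5.07 min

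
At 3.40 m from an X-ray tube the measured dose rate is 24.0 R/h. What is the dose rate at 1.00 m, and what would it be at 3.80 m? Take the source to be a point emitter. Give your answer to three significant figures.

Since intensity falls as 1/r²,
At 1.00 m: 24.0 × (3.40/1.00)² = 24.0 × 11.56 = 277.4 R/h
At 3.80 m: (1.00/3.80)² = 0.06925, so 277.4 × 0.06925 = 19.21 R/h.

277 R/h; 19.2 R/h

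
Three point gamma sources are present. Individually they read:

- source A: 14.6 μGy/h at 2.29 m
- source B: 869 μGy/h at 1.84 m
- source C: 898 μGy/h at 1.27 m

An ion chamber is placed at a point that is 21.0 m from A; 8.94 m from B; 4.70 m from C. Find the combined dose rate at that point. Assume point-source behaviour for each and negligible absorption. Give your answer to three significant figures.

By superposition, sum each source's inverse-square contribution:
A: 14.6 × (2.29/21.0)² = 0.1736 μGy/h
B: 869 × (1.84/8.94)² = 36.81 μGy/h
C: 898 × (1.27/4.70)² = 65.57 μGy/h
Total = 0.1736 + 36.81 + 65.57 = 102.6 μGy/h.

103 μGy/h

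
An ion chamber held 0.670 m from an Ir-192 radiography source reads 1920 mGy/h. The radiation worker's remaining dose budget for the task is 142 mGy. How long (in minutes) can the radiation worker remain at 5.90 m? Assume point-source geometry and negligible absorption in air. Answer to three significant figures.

Using I₁d₁² = I₂d₂², rate at 5.90 m:
1920 × (0.670/5.90)² = 1920 × 0.01290 = 24.77 mGy/h.
Stay time = 142 mGy ÷ 24.77 mGy/h = 5.733 h = 344.0 min.

344 min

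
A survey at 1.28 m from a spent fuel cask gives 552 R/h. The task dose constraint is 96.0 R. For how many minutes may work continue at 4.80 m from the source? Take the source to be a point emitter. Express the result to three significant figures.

Intensity scales as (d₁/d₂)², so rate at 4.80 m:
552 × (1.28/4.80)² = 552 × 0.07111 = 39.25 R/h.
Stay time = 96.0 R ÷ 39.25 R/h = 2.446 h = 146.8 min.

147 min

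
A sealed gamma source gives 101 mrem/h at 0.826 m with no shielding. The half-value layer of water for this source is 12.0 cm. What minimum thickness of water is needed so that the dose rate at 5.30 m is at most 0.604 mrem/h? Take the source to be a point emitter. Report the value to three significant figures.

At 5.30 m, distance alone gives (0.826/5.30)² = 0.02429, so 101 × 0.02429 = 2.453 mrem/h.
Further attenuation needed: 2.453/0.604 = 4.061.
n = log₂(4.061) = 2.022 half-value layers.
Thickness = 2.022 × 12.0 cm = 24.26 cm.

24.3 cm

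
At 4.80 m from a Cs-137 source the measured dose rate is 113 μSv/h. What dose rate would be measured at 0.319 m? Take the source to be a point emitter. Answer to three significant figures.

Applying the 1/r² law, scaling from 4.80 m to 0.319 m:
113 × (4.80/0.319)² = 113 × 226.4 = 25580 μSv/h.

25600 μSv/h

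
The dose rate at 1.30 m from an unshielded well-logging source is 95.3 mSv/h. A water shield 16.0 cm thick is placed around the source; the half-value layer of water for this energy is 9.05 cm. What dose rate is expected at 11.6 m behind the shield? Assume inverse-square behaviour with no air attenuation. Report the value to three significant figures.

Distance alone: (1.30/11.6)² = 0.01256, so 95.3 × 0.01256 = 1.197 mSv/h.
Shield: 16.0/9.05 = 1.768 half-value layers → attenuation 2^(−1.768) = 0.2936.
Combined: 1.197 × 0.2936 = 0.3514 mSv/h.

0.351 mSv/h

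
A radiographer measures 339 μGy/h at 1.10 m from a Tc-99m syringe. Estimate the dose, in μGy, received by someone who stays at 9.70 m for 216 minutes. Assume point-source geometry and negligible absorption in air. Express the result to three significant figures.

Since intensity falls as 1/r², rate at 9.70 m:
(1.10/9.70)² = 0.01286, so 339 × 0.01286 = 4.360 μGy/h.
Dose = rate × time = 4.360 μGy/h × 3.600 h = 15.70 μGy.

15.7 μGy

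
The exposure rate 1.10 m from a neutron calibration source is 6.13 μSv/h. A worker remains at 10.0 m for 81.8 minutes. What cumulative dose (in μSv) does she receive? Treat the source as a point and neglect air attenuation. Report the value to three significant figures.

0.101 μSv

Using I₁d₁² = I₂d₂², rate at 10.0 m:
6.13 × (1.10/10.0)² = 6.13 × 0.01210 = 0.07417 μSv/h.
Dose = rate × time = 0.07417 μSv/h × 1.363 h = 0.1011 μSv.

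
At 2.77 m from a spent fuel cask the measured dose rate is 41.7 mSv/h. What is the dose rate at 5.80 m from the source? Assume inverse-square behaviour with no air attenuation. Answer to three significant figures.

9.51 mSv/h

Using I₁d₁² = I₂d₂², scaling from 2.77 m to 5.80 m:
(2.77/5.80)² = 0.2281, so 41.7 × 0.2281 = 9.512 mSv/h.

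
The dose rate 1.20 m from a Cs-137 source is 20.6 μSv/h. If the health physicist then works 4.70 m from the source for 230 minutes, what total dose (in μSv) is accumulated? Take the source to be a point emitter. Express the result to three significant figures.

5.15 μSv

By the inverse-square law, rate at 4.70 m:
20.6 × (1.20/4.70)² = 20.6 × 0.06519 = 1.343 μSv/h.
Dose = rate × time = 1.343 μSv/h × 3.833 h = 5.148 μSv.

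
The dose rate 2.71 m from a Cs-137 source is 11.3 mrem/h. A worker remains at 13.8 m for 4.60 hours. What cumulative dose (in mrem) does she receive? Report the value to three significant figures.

2.00 mrem

Using I₁d₁² = I₂d₂², rate at 13.8 m:
11.3 × (2.71/13.8)² = 11.3 × 0.03856 = 0.4357 mrem/h.
Dose = rate × time = 0.4357 mrem/h × 4.600 h = 2.004 mrem.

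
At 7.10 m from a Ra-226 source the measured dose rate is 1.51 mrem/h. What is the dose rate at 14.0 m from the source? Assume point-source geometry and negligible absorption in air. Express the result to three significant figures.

0.388 mrem/h

By the inverse-square law, scaling from 7.10 m to 14.0 m:
(7.10/14.0)² = 0.2572, so 1.51 × 0.2572 = 0.3884 mrem/h.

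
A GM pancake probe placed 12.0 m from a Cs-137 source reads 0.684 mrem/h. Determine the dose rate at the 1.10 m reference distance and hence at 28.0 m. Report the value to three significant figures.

Applying the 1/r² law,
At 1.10 m: 0.684 × (12.0/1.10)² = 0.684 × 119.0 = 81.40 mrem/h
At 28.0 m: 81.40 × (1.10/28.0)² = 81.40 × 0.001543 = 0.1256 mrem/h.

81.4 mrem/h; 0.126 mrem/h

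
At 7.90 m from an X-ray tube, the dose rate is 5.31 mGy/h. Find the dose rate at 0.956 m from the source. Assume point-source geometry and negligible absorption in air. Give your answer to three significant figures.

363 mGy/h

Intensity scales as (d₁/d₂)², so the rate at 0.956 m is
(7.90/0.956)² = 68.29, so 5.31 × 68.29 = 362.6 mGy/h.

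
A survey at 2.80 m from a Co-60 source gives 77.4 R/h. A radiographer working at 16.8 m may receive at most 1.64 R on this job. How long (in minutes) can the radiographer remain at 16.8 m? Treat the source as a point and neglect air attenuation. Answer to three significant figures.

Intensity scales as (d₁/d₂)², so rate at 16.8 m:
(2.80/16.8)² = 0.02778, so 77.4 × 0.02778 = 2.150 R/h.
Stay time = 1.64 R ÷ 2.150 R/h = 0.7628 h = 45.77 min.

45.8 min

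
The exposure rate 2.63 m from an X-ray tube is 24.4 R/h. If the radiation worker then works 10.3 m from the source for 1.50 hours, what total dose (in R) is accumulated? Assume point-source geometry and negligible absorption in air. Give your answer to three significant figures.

2.39 R

Since intensity falls as 1/r², rate at 10.3 m:
24.4 × (2.63/10.3)² = 24.4 × 0.06520 = 1.591 R/h.
Dose = rate × time = 1.591 R/h × 1.500 h = 2.386 R.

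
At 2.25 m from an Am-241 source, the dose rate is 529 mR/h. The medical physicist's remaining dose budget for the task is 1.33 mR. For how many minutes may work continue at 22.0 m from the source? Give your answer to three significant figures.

14.4 min

Intensity scales as (d₁/d₂)², so rate at 22.0 m:
529 × (2.25/22.0)² = 529 × 0.01046 = 5.533 mR/h.
Stay time = 1.33 mR ÷ 5.533 mR/h = 0.2404 h = 14.42 min.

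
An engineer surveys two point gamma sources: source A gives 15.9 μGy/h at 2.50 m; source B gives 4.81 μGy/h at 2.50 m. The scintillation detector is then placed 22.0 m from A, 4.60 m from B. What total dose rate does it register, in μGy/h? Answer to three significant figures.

By superposition, sum each source's inverse-square contribution:
A: 15.9 × (2.50/22.0)² = 0.2053 μGy/h
B: 4.81 × (2.50/4.60)² = 1.421 μGy/h
Total = 0.2053 + 1.421 = 1.626 μGy/h.

1.63 μGy/h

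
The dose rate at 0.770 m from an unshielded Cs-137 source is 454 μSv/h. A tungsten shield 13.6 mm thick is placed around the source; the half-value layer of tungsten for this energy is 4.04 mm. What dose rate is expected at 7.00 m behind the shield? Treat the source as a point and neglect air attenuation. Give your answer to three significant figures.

Distance alone: 454 × (0.770/7.00)² = 454 × 0.01210 = 5.493 μSv/h.
Shield: 13.6/4.04 = 3.366 half-value layers → attenuation 2^(−3.366) = 0.09699.
Combined: 5.493 × 0.09699 = 0.5328 μSv/h.

0.533 μSv/h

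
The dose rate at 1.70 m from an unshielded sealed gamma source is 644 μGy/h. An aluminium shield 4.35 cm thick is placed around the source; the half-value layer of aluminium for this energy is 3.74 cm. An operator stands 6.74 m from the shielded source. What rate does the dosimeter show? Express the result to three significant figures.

18.3 μGy/h

Distance alone: (1.70/6.74)² = 0.06362, so 644 × 0.06362 = 40.97 μGy/h.
Shield: 4.35/3.74 = 1.163 half-value layers → attenuation 2^(−1.163) = 0.4466.
Combined: 40.97 × 0.4466 = 18.30 μGy/h.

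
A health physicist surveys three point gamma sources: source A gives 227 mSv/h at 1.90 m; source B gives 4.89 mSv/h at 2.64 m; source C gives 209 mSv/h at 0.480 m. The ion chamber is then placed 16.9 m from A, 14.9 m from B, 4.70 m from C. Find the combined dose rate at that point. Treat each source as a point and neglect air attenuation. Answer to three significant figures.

By superposition, sum each source's inverse-square contribution:
A: 227 × (1.90/16.9)² = 2.869 mSv/h
B: 4.89 × (2.64/14.9)² = 0.1535 mSv/h
C: 209 × (0.480/4.70)² = 2.180 mSv/h
Total = 2.869 + 0.1535 + 2.180 = 5.203 mSv/h.

5.20 mSv/h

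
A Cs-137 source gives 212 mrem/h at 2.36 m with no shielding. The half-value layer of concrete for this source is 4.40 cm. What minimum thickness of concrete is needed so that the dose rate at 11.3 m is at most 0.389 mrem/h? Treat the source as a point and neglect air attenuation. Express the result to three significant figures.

At 11.3 m, distance alone gives 212 × (2.36/11.3)² = 212 × 0.04362 = 9.247 mrem/h.
Further attenuation needed: 9.247/0.389 = 23.77.
n = log₂(23.77) = 4.571 half-value layers.
Thickness = 4.571 × 4.40 cm = 20.11 cm.

20.1 cm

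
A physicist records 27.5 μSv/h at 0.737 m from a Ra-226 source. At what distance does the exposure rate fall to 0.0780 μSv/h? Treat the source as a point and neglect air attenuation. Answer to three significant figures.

13.8 m

By the inverse-square law, d₂ = d₁·√(I₁/I₂).
I₁/I₂ = 27.5/0.0780 = 352.6, so d₂ = 0.737 × √352.6 = 13.84 m.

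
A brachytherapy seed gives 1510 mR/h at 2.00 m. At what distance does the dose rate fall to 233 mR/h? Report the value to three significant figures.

Using I₁d₁² = I₂d₂², d₂ = d₁·√(I₁/I₂).
I₁/I₂ = 1510/233 = 6.481, so d₂ = 2.00 × √6.481 = 5.092 m.

5.09 m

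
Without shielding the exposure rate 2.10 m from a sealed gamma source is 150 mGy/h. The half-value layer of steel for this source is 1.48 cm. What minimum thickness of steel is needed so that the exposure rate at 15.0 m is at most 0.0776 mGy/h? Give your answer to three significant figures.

At 15.0 m, distance alone gives 150 × (2.10/15.0)² = 150 × 0.01960 = 2.940 mGy/h.
Further attenuation needed: 2.940/0.0776 = 37.89.
n = log₂(37.89) = 5.244 half-value layers.
Thickness = 5.244 × 1.48 cm = 7.761 cm.

7.76 cm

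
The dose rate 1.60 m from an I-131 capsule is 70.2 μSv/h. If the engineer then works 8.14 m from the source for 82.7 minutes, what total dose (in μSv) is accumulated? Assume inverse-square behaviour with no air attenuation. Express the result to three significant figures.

3.74 μSv

Using I₁d₁² = I₂d₂², rate at 8.14 m:
70.2 × (1.60/8.14)² = 70.2 × 0.03864 = 2.713 μSv/h.
Dose = rate × time = 2.713 μSv/h × 1.378 h = 3.739 μSv.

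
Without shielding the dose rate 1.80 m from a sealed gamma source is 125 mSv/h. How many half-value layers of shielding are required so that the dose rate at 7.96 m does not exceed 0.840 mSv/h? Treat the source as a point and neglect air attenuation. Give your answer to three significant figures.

At 7.96 m, distance alone gives (1.80/7.96)² = 0.05114, so 125 × 0.05114 = 6.393 mSv/h.
Further attenuation needed: 6.393/0.840 = 7.611.
n = log₂(7.611) = 2.928 half-value layers.

2.93 half-value layers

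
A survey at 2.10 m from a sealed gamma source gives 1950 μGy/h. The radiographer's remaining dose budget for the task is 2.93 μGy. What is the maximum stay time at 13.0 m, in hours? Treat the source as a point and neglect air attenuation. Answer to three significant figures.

By the inverse-square law, rate at 13.0 m:
1950 × (2.10/13.0)² = 1950 × 0.02609 = 50.88 μGy/h.
Stay time = 2.93 μGy ÷ 50.88 μGy/h = 0.05759 h.

0.0576 h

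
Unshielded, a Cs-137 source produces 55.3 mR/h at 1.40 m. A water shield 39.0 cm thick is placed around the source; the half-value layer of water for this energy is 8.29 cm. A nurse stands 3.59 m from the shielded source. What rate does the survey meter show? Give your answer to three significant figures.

0.323 mR/h

Distance alone: (1.40/3.59)² = 0.1521, so 55.3 × 0.1521 = 8.411 mR/h.
Shield: 39.0/8.29 = 4.704 half-value layers → attenuation 2^(−4.704) = 0.03837.
Combined: 8.411 × 0.03837 = 0.3227 mR/h.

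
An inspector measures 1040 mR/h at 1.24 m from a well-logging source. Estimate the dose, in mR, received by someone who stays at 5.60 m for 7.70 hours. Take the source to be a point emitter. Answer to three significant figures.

By the inverse-square law, rate at 5.60 m:
1040 × (1.24/5.60)² = 1040 × 0.04903 = 50.99 mR/h.
Dose = rate × time = 50.99 mR/h × 7.700 h = 392.6 mR.

393 mR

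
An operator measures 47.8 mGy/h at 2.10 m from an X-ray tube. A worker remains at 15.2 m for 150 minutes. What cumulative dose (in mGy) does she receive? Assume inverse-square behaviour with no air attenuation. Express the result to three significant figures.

Using I₁d₁² = I₂d₂², rate at 15.2 m:
47.8 × (2.10/15.2)² = 47.8 × 0.01909 = 0.9125 mGy/h.
Dose = rate × time = 0.9125 mGy/h × 2.500 h = 2.281 mGy.

2.28 mGy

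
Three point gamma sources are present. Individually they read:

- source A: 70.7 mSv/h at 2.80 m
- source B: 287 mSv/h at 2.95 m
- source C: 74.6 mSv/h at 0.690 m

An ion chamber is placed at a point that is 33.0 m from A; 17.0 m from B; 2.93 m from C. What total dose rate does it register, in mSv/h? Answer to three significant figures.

13.3 mSv/h

Each source contributes Iᵢ·(dᵢ/rᵢ)²; contributions add.
A: 70.7 × (2.80/33.0)² = 0.5090 mSv/h
B: 287 × (2.95/17.0)² = 8.642 mSv/h
C: 74.6 × (0.690/2.93)² = 4.137 mSv/h
Total = 0.5090 + 8.642 + 4.137 = 13.29 mSv/h.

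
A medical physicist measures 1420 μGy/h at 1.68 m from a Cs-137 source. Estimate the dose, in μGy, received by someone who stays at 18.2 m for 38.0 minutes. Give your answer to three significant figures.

7.66 μGy

Using I₁d₁² = I₂d₂², rate at 18.2 m:
(1.68/18.2)² = 0.008521, so 1420 × 0.008521 = 12.10 μGy/h.
Dose = rate × time = 12.10 μGy/h × 0.6333 h = 7.663 μGy.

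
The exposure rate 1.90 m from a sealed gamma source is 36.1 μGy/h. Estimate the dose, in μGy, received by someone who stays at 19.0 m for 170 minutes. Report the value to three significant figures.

1.02 μGy

Applying the 1/r² law, rate at 19.0 m:
(1.90/19.0)² = 0.01000, so 36.1 × 0.01000 = 0.3610 μGy/h.
Dose = rate × time = 0.3610 μGy/h × 2.833 h = 1.023 μGy.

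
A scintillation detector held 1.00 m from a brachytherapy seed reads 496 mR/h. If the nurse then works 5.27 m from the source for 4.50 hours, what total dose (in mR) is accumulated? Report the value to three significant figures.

80.4 mR

Using I₁d₁² = I₂d₂², rate at 5.27 m:
496 × (1.00/5.27)² = 496 × 0.03601 = 17.86 mR/h.
Dose = rate × time = 17.86 mR/h × 4.500 h = 80.37 mR.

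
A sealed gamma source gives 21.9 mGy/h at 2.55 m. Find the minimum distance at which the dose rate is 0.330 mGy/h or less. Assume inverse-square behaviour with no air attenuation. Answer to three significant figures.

20.8 m

Applying the 1/r² law, d₂ = d₁·√(I₁/I₂).
I₁/I₂ = 21.9/0.330 = 66.36, so d₂ = 2.55 × √66.36 = 20.77 m.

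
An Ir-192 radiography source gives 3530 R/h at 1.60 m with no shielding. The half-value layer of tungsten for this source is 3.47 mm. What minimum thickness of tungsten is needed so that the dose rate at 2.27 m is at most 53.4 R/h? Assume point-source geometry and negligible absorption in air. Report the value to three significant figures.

At 2.27 m, distance alone gives 3530 × (1.60/2.27)² = 3530 × 0.4968 = 1754 R/h.
Further attenuation needed: 1754/53.4 = 32.85.
n = log₂(32.85) = 5.038 half-value layers.
Thickness = 5.038 × 3.47 mm = 17.48 mm.

17.5 mm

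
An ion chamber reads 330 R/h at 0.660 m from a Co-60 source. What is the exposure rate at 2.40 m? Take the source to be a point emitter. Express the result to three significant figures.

Since intensity falls as 1/r², the rate at 2.40 m is
(0.660/2.40)² = 0.07563, so 330 × 0.07563 = 24.96 R/h.

25.0 R/h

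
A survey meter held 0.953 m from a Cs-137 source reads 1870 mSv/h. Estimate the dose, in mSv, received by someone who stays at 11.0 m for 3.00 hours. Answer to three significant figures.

Applying the 1/r² law, rate at 11.0 m:
(0.953/11.0)² = 0.007506, so 1870 × 0.007506 = 14.04 mSv/h.
Dose = rate × time = 14.04 mSv/h × 3.000 h = 42.12 mSv.

42.1 mSv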